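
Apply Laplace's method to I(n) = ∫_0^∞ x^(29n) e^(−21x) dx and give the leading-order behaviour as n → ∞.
I(n) ~ (sqrt(2π·29n) / 21) · (29n/(21e))^(29n)

Write the integrand as exp(29n ln x − 21x) and set f(x) = 29n ln x − 21x. Then f'(x) = 29n/x − 21 = 0 at x* = 29n/21, and f''(x*) = −29n/x*^2 = −21^2/(29n). Laplace's method (interior maximum) gives
  I(n) ~ e^(f(x*)) · sqrt(2π / |f''(x*)|)
        = exp(29n ln(29n/21) − 29n) · sqrt(2π · 29n / 21^2)
        = (29n/21)^(29n) e^(−29n) · sqrt(2π·29n) / 21
        = (sqrt(2π·29n) / 21) · (29n/(21e))^(29n).
This matches Γ(29n+1)/21^(29n+1) with Stirling applied to Γ.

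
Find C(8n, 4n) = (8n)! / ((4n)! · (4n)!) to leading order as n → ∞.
C(8n, 4n) ~ (4)^(4n) · sqrt(1/(π·4n))

Write N = 4n. Apply Stirling to each factorial:
  (2N)! ~ sqrt(2π·2N) · (2N/e)^(2N),
  N! ~ sqrt(2π N) · (N/e)^N,
  (1N)! ~ sqrt(2π·1N) · (1N/e)^(1N).
The exponential factors combine to (2N)^(2N) / (N^N · (1N)^(1N)) = 2^(2N)/1^(1N) = (2^2/1^1)^N = (4)^N.
The square-root prefactors combine to sqrt(2π·2N) / (sqrt(2π N)·sqrt(2π·1N)) = sqrt(2 / (2π·1·N)) = sqrt(1/(π·4n)).
Substituting N = 4n: C(8n, 4n) ~ (4)^(4n) · sqrt(1/(π·4n)).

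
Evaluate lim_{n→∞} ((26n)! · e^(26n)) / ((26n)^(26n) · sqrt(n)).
lim = sqrt(2π·26)

Stirling: (26n)! ~ sqrt(2π·26n) · (26n/e)^(26n). Hence
  (26n)! · e^(26n) / (26n)^(26n) ~ sqrt(2π·26n).
Dividing by sqrt(n): sqrt(2π·26n) / sqrt(n) = sqrt(2π·26) · n^((1−1)/2), so the limit is sqrt(2π·26).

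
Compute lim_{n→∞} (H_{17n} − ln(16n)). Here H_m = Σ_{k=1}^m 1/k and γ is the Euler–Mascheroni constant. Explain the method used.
lim = ln(17/16) + γ

By Euler-Maclaurin, H_m = ln m + γ + O(1/m). So
  H_{17n} − ln(16n) = ln(17n) + γ − ln(16n) + O(1/n)
                       = ln(17/16) + γ + O(1/n).
Hence the limit is ln(17/16) + γ.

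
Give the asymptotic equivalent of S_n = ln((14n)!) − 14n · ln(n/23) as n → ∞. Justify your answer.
S_n ~ 14n · (ln 322 − 1) + O(ln n)

Stirling: ln((14n)!) = 14n ln(14n) − 14n + O(ln n).
  S_n = 14n ln(14n) − 14n − 14n ln(n/23) + O(ln n)
      = 14n ln(14n) − 14n ln n + 14n ln 23 − 14n + O(ln n)
      = 14n ln 14 + 14n ln 23 − 14n + O(ln n)
      = 14n (ln 322 − 1) + O(ln n).
Numerically ln(322) − 1 ≈ 4.7746.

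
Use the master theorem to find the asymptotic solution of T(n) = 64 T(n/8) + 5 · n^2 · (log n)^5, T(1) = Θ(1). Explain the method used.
T(n) = Θ(n^2 · (log n)^6)

Here log_8 64 = 2 and f(n) = 5 · n^2 · (log n)^5 = Θ(n^(log_8 64) · (log n)^5). This is the extended Case 2 of the master theorem (f matches the critical exponent up to log factors), giving T(n) = Θ(n^(log_8 64) · (log n)^(5+1)) = Θ(n^2 · (log n)^6).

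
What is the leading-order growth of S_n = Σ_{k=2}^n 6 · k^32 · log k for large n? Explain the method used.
S_n ~ 2 · n^33 log n / 11 − 2 · n^33 / 363

By integral comparison, S_n = ∫_1^n 6 · x^32 · log x dx + O(n^32 · log n). For the integral, ∫ x^32 log x dx = n^33 log n / 33 − n^33/1089 (integration by parts). Hence S_n ~ 2 · n^33 log n / 11 − 2 · n^33 / 363.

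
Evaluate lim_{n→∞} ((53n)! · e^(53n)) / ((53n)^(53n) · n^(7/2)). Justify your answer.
lim = 0

Stirling: (53n)! ~ sqrt(2π·53n) · (53n/e)^(53n). Hence
  (53n)! · e^(53n) / (53n)^(53n) ~ sqrt(2π·53n).
Dividing by n^(7/2): sqrt(2π·53n) / n^(7/2) = sqrt(2π·53) · n^((1−7)/2), so the expression behaves like sqrt(2π·53) · n^((1−7)/2) → 0.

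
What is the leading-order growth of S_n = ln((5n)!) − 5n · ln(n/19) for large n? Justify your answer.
S_n ~ 5n · (ln 95 − 1) + O(ln n)

Stirling: ln((5n)!) = 5n ln(5n) − 5n + O(ln n).
  S_n = 5n ln(5n) − 5n − 5n ln(n/19) + O(ln n)
      = 5n ln(5n) − 5n ln n + 5n ln 19 − 5n + O(ln n)
      = 5n ln 5 + 5n ln 19 − 5n + O(ln n)
      = 5n (ln 95 − 1) + O(ln n).
Numerically ln(95) − 1 ≈ 3.5539.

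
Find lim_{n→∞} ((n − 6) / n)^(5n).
lim = e^(−30)

Rewrite as (1 − 6/n)^(5n). By the standard limit (1 + x/n)^n → e^x, we have (1 − 6/n)^n → e^(−6), and raising to the 5th power gives e^(−30).
More precisely, ln[(1 − 6/n)^(5n)] = 5n · ln(1 − 6/n) = 5n · (-6/n + O(1/n^2)) = -30 + O(1/n) → -30.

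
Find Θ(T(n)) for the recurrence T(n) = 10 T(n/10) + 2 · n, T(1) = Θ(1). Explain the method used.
T(n) = Θ(n log n)

log_10 10 = 1, and f(n) = 2 · n = Θ(n^(log_10 10)). This is Case 2 of the master theorem: T(n) = Θ(f(n) · log n) = Θ(n log n).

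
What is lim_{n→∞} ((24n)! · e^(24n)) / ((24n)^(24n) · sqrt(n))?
lim = sqrt(2π·24)

Stirling: (24n)! ~ sqrt(2π·24n) · (24n/e)^(24n). Hence
  (24n)! · e^(24n) / (24n)^(24n) ~ sqrt(2π·24n).
Dividing by sqrt(n): sqrt(2π·24n) / sqrt(n) = sqrt(2π·24) · n^((1−1)/2), so the limit is sqrt(2π·24).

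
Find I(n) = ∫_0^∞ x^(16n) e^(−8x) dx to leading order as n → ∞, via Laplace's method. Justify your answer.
I(n) ~ (sqrt(2π·16n) / 8) · (16n/(8e))^(16n)

Write the integrand as exp(16n ln x − 8x) and set f(x) = 16n ln x − 8x. Then f'(x) = 16n/x − 8 = 0 at x* = 16n/8, and f''(x*) = −16n/x*^2 = −8^2/(16n). Laplace's method (interior maximum) gives
  I(n) ~ e^(f(x*)) · sqrt(2π / |f''(x*)|)
        = exp(16n ln(16n/8) − 16n) · sqrt(2π · 16n / 8^2)
        = (16n/8)^(16n) e^(−16n) · sqrt(2π·16n) / 8
        = (sqrt(2π·16n) / 8) · (16n/(8e))^(16n).
This matches Γ(16n+1)/8^(16n+1) with Stirling applied to Γ.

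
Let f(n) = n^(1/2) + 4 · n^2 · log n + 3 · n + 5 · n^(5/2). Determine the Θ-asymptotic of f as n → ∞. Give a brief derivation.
f(n) ∈ Θ(n^(5/2))

Compare the terms by growth order. For large n, n^a · (log n)^b dominates n^a' · (log n)^b' iff a > a', or (a = a' and b > b'). Ranking the 4 terms shows the dominant one is 5 · n^(5/2). Hence f(n) ∈ Θ(n^(5/2)).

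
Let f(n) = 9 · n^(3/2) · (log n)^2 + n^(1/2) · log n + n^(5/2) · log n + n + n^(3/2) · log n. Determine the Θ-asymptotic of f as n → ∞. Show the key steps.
f(n) ∈ Θ(n^(5/2) · log n)

Compare the terms by growth order. For large n, n^a · (log n)^b dominates n^a' · (log n)^b' iff a > a', or (a = a' and b > b'). Ranking the 5 terms shows the dominant one is n^(5/2) · log n. Hence f(n) ∈ Θ(n^(5/2) · log n).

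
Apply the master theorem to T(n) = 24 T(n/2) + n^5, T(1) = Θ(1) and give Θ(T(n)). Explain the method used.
T(n) = Θ(n^5)

log_2 24 ≈ 4.585. f(n) = n^5 dominates n^(log_2 24) since 5 > 4.585, and the regularity condition a·f(n/b) = 24·(n/2)^5 = (24/32)·n^5 ≤ c·f(n) holds with c = 24/32 ≈ 0.75 < 1. So this is Case 3: T(n) = Θ(f(n)) = Θ(n^5).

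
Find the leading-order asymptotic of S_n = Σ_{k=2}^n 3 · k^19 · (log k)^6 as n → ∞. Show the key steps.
S_n ~ 3 · n^20 · (log n)^6 / 20

By integral comparison, S_n = ∫_1^n 3 · x^19 · (log x)^6 dx + O(n^19 · (log n)^6). For the integral, the leading term of ∫_1^n x^19 (log x)^6 dx is n^20/20 · (log n)^6 (by repeated integration by parts; each step lowers the log-exponent and produces a relatively O(1/log n) correction). Hence S_n ~ 3 · n^20 · (log n)^6 / 20.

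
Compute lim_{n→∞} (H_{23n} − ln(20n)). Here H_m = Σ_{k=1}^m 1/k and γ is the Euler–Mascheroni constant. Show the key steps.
lim = ln(23/20) + γ

By Euler-Maclaurin, H_m = ln m + γ + O(1/m). So
  H_{23n} − ln(20n) = ln(23n) + γ − ln(20n) + O(1/n)
                       = ln(23/20) + γ + O(1/n).
Hence the limit is ln(23/20) + γ.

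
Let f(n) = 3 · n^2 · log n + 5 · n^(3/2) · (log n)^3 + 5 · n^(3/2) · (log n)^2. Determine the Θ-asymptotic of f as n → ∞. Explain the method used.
f(n) ∈ Θ(n^2 · log n)

Compare the terms by growth order. For large n, n^a · (log n)^b dominates n^a' · (log n)^b' iff a > a', or (a = a' and b > b'). Ranking the 3 terms shows the dominant one is 3 · n^2 · log n. Hence f(n) ∈ Θ(n^2 · log n).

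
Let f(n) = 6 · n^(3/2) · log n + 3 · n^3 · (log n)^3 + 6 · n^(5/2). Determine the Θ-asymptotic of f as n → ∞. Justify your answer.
f(n) ∈ Θ(n^3 · (log n)^3)

Compare the terms by growth order. For large n, n^a · (log n)^b dominates n^a' · (log n)^b' iff a > a', or (a = a' and b > b'). Ranking the 3 terms shows the dominant one is 3 · n^3 · (log n)^3. Hence f(n) ∈ Θ(n^3 · (log n)^3).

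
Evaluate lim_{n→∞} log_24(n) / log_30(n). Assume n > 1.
lim = ln(30) / ln(24) = log_24(30)

Change of base: log_24(n) = ln n / ln 24 and log_30(n) = ln n / ln 30. The ratio is (ln n / ln 24) · (ln 30 / ln n) = ln 30 / ln 24, a constant independent of n. So the limit is ln 30 / ln 24 = log_24(30).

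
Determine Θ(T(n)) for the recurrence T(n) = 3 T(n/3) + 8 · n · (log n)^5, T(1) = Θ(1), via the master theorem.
T(n) = Θ(n · (log n)^6)

Here log_3 3 = 1 and f(n) = 8 · n · (log n)^5 = Θ(n^(log_3 3) · (log n)^5). This is the extended Case 2 of the master theorem (f matches the critical exponent up to log factors), giving T(n) = Θ(n^(log_3 3) · (log n)^(5+1)) = Θ(n · (log n)^6).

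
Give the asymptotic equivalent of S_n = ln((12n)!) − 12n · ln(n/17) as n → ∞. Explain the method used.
S_n ~ 12n · (ln 204 − 1) + O(ln n)

Stirling: ln((12n)!) = 12n ln(12n) − 12n + O(ln n).
  S_n = 12n ln(12n) − 12n − 12n ln(n/17) + O(ln n)
      = 12n ln(12n) − 12n ln n + 12n ln 17 − 12n + O(ln n)
      = 12n ln 12 + 12n ln 17 − 12n + O(ln n)
      = 12n (ln 204 − 1) + O(ln n).
Numerically ln(204) − 1 ≈ 4.3181.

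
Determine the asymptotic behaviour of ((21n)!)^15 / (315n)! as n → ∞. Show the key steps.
((21n)!)^15/(315n)! ~ ((2π·21n)^(14/2) / sqrt(15)) · 15^(−15·21n)  →  0

Write N = 21n. Stirling: N! ~ sqrt(2π N)(N/e)^N and (15N)! ~ sqrt(2π·15N)·(15N/e)^(15N).
  (N!)^15/(15N)! ~ (2π N)^(15/2) (N/e)^(15N) / [sqrt(2π·15N) (15N/e)^(15N)]
     = (2π N)^(15/2) / sqrt(2π·15N) · (N/(15N))^(15N)
     = (2π N)^((15−1)/2) / sqrt(15) · 15^(−15N).
Since 15^15 > 1, the factor 15^(−15N) decays exponentially, so the ratio → 0. Substituting N = 21n gives the stated form.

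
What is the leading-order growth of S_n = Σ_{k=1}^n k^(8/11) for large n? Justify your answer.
S_n ~ (11/19) · n^(19/11)

Integral comparison: Σ_{k=1}^n k^(8/11) = ∫_0^n x^(8/11) dx + O(n^(8/11)). The integral is n^(1 + 8/11) / (1 + 8/11) = n^((8+11)/11) / ((8+11)/11) = (11/19) · n^(19/11).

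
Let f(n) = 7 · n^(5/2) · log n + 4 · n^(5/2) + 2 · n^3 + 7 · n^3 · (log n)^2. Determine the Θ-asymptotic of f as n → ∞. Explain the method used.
f(n) ∈ Θ(n^3 · (log n)^2)

Compare the terms by growth order. For large n, n^a · (log n)^b dominates n^a' · (log n)^b' iff a > a', or (a = a' and b > b'). Ranking the 4 terms shows the dominant one is 7 · n^3 · (log n)^2. Hence f(n) ∈ Θ(n^3 · (log n)^2).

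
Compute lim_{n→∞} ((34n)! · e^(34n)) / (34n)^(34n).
lim = ∞

Stirling: (34n)! ~ sqrt(2π·34n) · (34n/e)^(34n). Hence
  (34n)! · e^(34n) / (34n)^(34n) ~ sqrt(2π·34n) = sqrt(2π·34) · sqrt(n) → ∞.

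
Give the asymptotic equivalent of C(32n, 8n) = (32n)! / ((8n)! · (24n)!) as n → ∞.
C(32n, 8n) ~ (256/27)^(8n) · sqrt(2/(3π·8n))

Write N = 8n. Apply Stirling to each factorial:
  (4N)! ~ sqrt(2π·4N) · (4N/e)^(4N),
  N! ~ sqrt(2π N) · (N/e)^N,
  (3N)! ~ sqrt(2π·3N) · (3N/e)^(3N).
The exponential factors combine to (4N)^(4N) / (N^N · (3N)^(3N)) = 4^(4N)/3^(3N) = (4^4/3^3)^N = (256/27)^N.
The square-root prefactors combine to sqrt(2π·4N) / (sqrt(2π N)·sqrt(2π·3N)) = sqrt(4 / (2π·3·N)) = sqrt(2/(3π·8n)).
Substituting N = 8n: C(32n, 8n) ~ (256/27)^(8n) · sqrt(2/(3π·8n)).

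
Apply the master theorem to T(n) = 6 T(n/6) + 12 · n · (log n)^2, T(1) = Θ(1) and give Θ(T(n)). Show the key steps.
T(n) = Θ(n · (log n)^3)

Here log_6 6 = 1 and f(n) = 12 · n · (log n)^2 = Θ(n^(log_6 6) · (log n)^2). This is the extended Case 2 of the master theorem (f matches the critical exponent up to log factors), giving T(n) = Θ(n^(log_6 6) · (log n)^(2+1)) = Θ(n · (log n)^3).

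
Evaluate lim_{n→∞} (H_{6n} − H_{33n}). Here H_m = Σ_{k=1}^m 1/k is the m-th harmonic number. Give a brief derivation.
lim = ln(6/33) = ln(2/11)

Euler-Maclaurin gives H_m = ln m + γ + 1/(2m) + O(1/m^2). The γ and O(1/m) terms cancel in the difference:
  H_{6n} − H_{33n} = ln(6n) − ln(33n) + O(1/n) = ln(6/33) + O(1/n).
Hence the limit is ln(6/33) = ln(2/11).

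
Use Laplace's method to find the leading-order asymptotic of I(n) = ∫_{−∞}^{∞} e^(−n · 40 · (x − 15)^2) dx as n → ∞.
I(n) = sqrt(π/(40n))

Here φ(x) = 40 · (x − 15)^2 has its unique minimum at x* = 15 with φ(x*) = 0 and φ''(x*) = 80. Laplace's method gives
  I(n) ~ e^(−n φ(x*)) · sqrt(2π / (n · φ''(x*))) = sqrt(2π / (80n)) = sqrt(π/(40n)).
This is exact: substituting u = (x − 15)·sqrt(40n) gives I(n) = (1/sqrt(40n)) ∫_{−∞}^{∞} e^(−u^2) du = sqrt(π/(40n)).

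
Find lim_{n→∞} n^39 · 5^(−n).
lim = 0

Exponentials with base > 1 dominate every fixed polynomial: for any fixed c, n^c / 5^n → 0 as n → ∞ (e.g. by the ratio test, or by writing 5^n = e^(n ln 5) and noting e^(n ln 5) / n^c → ∞). Hence n^39 · 5^(−n) = n^39 / 5^n → 0.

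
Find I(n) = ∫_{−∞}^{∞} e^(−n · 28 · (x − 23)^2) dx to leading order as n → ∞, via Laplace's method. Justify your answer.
I(n) = sqrt(π/(28n))

Here φ(x) = 28 · (x − 23)^2 has its unique minimum at x* = 23 with φ(x*) = 0 and φ''(x*) = 56. Laplace's method gives
  I(n) ~ e^(−n φ(x*)) · sqrt(2π / (n · φ''(x*))) = sqrt(2π / (56n)) = sqrt(π/(28n)).
This is exact: substituting u = (x − 23)·sqrt(28n) gives I(n) = (1/sqrt(28n)) ∫_{−∞}^{∞} e^(−u^2) du = sqrt(π/(28n)).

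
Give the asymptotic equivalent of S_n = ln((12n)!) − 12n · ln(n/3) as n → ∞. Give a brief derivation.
S_n ~ 12n · (ln 36 − 1) + O(ln n)

Stirling: ln((12n)!) = 12n ln(12n) − 12n + O(ln n).
  S_n = 12n ln(12n) − 12n − 12n ln(n/3) + O(ln n)
      = 12n ln(12n) − 12n ln n + 12n ln 3 − 12n + O(ln n)
      = 12n ln 12 + 12n ln 3 − 12n + O(ln n)
      = 12n (ln 36 − 1) + O(ln n).
Numerically ln(36) − 1 ≈ 2.5835.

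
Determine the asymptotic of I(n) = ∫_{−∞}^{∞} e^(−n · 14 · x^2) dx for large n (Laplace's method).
I(n) = sqrt(π/(14n))

Here φ(x) = 14 · x^2 has its unique minimum at x* = 0 with φ(x*) = 0 and φ''(x*) = 28. Laplace's method gives
  I(n) ~ e^(−n φ(x*)) · sqrt(2π / (n · φ''(x*))) = sqrt(2π / (28n)) = sqrt(π/(14n)).
This is exact: substituting u = (x − 0)·sqrt(14n) gives I(n) = (1/sqrt(14n)) ∫_{−∞}^{∞} e^(−u^2) du = sqrt(π/(14n)).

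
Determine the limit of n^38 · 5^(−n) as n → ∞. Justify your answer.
lim = 0

Exponentials with base > 1 dominate every fixed polynomial: for any fixed c, n^c / 5^n → 0 as n → ∞ (e.g. by the ratio test, or by writing 5^n = e^(n ln 5) and noting e^(n ln 5) / n^c → ∞). Hence n^38 · 5^(−n) = n^38 / 5^n → 0.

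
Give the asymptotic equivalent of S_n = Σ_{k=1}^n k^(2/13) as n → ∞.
S_n ~ (13/15) · n^(15/13)

Integral comparison: Σ_{k=1}^n k^(2/13) = ∫_0^n x^(2/13) dx + O(n^(2/13)). The integral is n^(1 + 2/13) / (1 + 2/13) = n^((2+13)/13) / ((2+13)/13) = (13/15) · n^(15/13).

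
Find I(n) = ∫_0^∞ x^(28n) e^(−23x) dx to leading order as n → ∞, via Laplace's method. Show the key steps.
I(n) ~ (sqrt(2π·28n) / 23) · (28n/(23e))^(28n)

Write the integrand as exp(28n ln x − 23x) and set f(x) = 28n ln x − 23x. Then f'(x) = 28n/x − 23 = 0 at x* = 28n/23, and f''(x*) = −28n/x*^2 = −23^2/(28n). Laplace's method (interior maximum) gives
  I(n) ~ e^(f(x*)) · sqrt(2π / |f''(x*)|)
        = exp(28n ln(28n/23) − 28n) · sqrt(2π · 28n / 23^2)
        = (28n/23)^(28n) e^(−28n) · sqrt(2π·28n) / 23
        = (sqrt(2π·28n) / 23) · (28n/(23e))^(28n).
This matches Γ(28n+1)/23^(28n+1) with Stirling applied to Γ.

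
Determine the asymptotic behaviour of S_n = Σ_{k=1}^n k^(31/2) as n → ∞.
S_n ~ (2/33) · n^(33/2)

Integral comparison: Σ_{k=1}^n k^(31/2) = ∫_0^n x^(31/2) dx + O(n^(31/2)). The integral is n^(1 + 31/2) / (1 + 31/2) = n^((31+2)/2) / ((31+2)/2) = (2/33) · n^(33/2).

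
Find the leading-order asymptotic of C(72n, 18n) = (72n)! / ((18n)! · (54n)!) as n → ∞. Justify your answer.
C(72n, 18n) ~ (256/27)^(18n) · sqrt(2/(3π·18n))

Write N = 18n. Apply Stirling to each factorial:
  (4N)! ~ sqrt(2π·4N) · (4N/e)^(4N),
  N! ~ sqrt(2π N) · (N/e)^N,
  (3N)! ~ sqrt(2π·3N) · (3N/e)^(3N).
The exponential factors combine to (4N)^(4N) / (N^N · (3N)^(3N)) = 4^(4N)/3^(3N) = (4^4/3^3)^N = (256/27)^N.
The square-root prefactors combine to sqrt(2π·4N) / (sqrt(2π N)·sqrt(2π·3N)) = sqrt(4 / (2π·3·N)) = sqrt(2/(3π·18n)).
Substituting N = 18n: C(72n, 18n) ~ (256/27)^(18n) · sqrt(2/(3π·18n)).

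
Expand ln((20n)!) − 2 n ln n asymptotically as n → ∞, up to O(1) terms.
ln((20n)!) − 2 n ln n = 18 n ln n + 20(ln 20 − 1) n + (1/2) ln(2π·20n) + O(1/n)

Stirling: ln((20n)!) = 20n ln(20n) − 20n + (1/2) ln(2π·20n) + O(1/n).
Expand 20n ln(20n) = 20n (ln n + ln 20) = 20n ln n + 20n ln 20.
Subtract 2n ln n: leading term is (20 − 2) n ln n = 18 n ln n. The next term is 20n ln 20 − 20n = 20(ln 20 − 1) n. Then the (1/2) ln(2π·20n) correction.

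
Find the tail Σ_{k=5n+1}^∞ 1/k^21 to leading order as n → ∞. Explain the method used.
Σ_{k>5n} 1/k^21 ~ 1/(20 · (5n)^20)

Compare to the integral: ∫_{5n}^∞ x^(−21) dx = [−x^(−20)/20]_{5n}^∞ = 1/((21−1)·(5n)^20). Euler-Maclaurin then gives
  Σ_{k>5n} 1/k^21 = ∫_{5n}^∞ dx/x^21 − 1/(2·(5n)^21) + O(1/(5n)^22).
(Equivalently this is ζ(21) − Σ_{k≤5n} 1/k^21.)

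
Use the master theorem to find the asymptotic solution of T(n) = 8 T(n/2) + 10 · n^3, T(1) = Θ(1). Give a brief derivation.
T(n) = Θ(n^3 log n)

log_2 8 = 3, and f(n) = 10 · n^3 = Θ(n^(log_2 8)). This is Case 2 of the master theorem: T(n) = Θ(f(n) · log n) = Θ(n^3 log n).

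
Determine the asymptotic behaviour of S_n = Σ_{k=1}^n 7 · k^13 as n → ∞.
S_n ~ n^14 / 2

By integral comparison (Euler-Maclaurin), Σ_{k=1}^n 7 · k^13 = 7 · ∫_0^n x^13 dx + O(n^13) = 7 · n^14/14 = n^14 / 2 + O(n^13). (Equivalently, Faulhaber's formula gives the same leading term.)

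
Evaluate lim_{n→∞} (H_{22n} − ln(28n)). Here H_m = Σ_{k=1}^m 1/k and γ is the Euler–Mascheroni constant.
lim = ln(11/14) + γ

By Euler-Maclaurin, H_m = ln m + γ + O(1/m). So
  H_{22n} − ln(28n) = ln(22n) + γ − ln(28n) + O(1/n)
                       = ln(22/28) + γ + O(1/n).
Hence the limit is ln(22/28) + γ (= ln(11/14)).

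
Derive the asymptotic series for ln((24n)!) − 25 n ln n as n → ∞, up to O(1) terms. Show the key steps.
ln((24n)!) − 25 n ln n = −n ln n + 24(ln 24 − 1) n + (1/2) ln(2π·24n) + O(1/n)

Stirling: ln((24n)!) = 24n ln(24n) − 24n + (1/2) ln(2π·24n) + O(1/n).
Expand 24n ln(24n) = 24n (ln n + ln 24) = 24n ln n + 24n ln 24.
Subtract 25n ln n: leading term is (24 − 25) n ln n = −n ln n. The next term is 24n ln 24 − 24n = 24(ln 24 − 1) n. Then the (1/2) ln(2π·24n) correction.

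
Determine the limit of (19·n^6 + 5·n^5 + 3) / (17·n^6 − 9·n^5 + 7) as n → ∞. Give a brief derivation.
lim = 19/17

For large n the leading n^6 terms dominate both numerator and denominator. Dividing top and bottom by n^6, every other term tends to 0, leaving 19/17.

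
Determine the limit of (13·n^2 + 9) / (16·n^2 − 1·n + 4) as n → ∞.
lim = 13/16

For large n the leading n^2 terms dominate both numerator and denominator. Dividing top and bottom by n^2, every other term tends to 0, leaving 13/16.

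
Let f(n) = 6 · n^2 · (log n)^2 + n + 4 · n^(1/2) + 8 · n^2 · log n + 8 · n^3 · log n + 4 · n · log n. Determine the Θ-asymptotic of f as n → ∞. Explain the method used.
f(n) ∈ Θ(n^3 · log n)

Compare the terms by growth order. For large n, n^a · (log n)^b dominates n^a' · (log n)^b' iff a > a', or (a = a' and b > b'). Ranking the 6 terms shows the dominant one is 8 · n^3 · log n. Hence f(n) ∈ Θ(n^3 · log n).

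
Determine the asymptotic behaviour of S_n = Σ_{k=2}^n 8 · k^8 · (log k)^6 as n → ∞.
S_n ~ 8 · n^9 · (log n)^6 / 9

By integral comparison, S_n = ∫_1^n 8 · x^8 · (log x)^6 dx + O(n^8 · (log n)^6). For the integral, the leading term of ∫_1^n x^8 (log x)^6 dx is n^9/9 · (log n)^6 (by repeated integration by parts; each step lowers the log-exponent and produces a relatively O(1/log n) correction). Hence S_n ~ 8 · n^9 · (log n)^6 / 9.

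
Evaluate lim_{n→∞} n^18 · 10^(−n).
lim = 0

Exponentials with base > 1 dominate every fixed polynomial: for any fixed c, n^c / 10^n → 0 as n → ∞ (e.g. by the ratio test, or by writing 10^n = e^(n ln 10) and noting e^(n ln 10) / n^c → ∞). Hence n^18 · 10^(−n) = n^18 / 10^n → 0.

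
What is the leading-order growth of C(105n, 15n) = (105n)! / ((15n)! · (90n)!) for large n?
C(105n, 15n) ~ (823543/46656)^(15n) · sqrt(7/(12π·15n))

Write N = 15n. Apply Stirling to each factorial:
  (7N)! ~ sqrt(2π·7N) · (7N/e)^(7N),
  N! ~ sqrt(2π N) · (N/e)^N,
  (6N)! ~ sqrt(2π·6N) · (6N/e)^(6N).
The exponential factors combine to (7N)^(7N) / (N^N · (6N)^(6N)) = 7^(7N)/6^(6N) = (7^7/6^6)^N = (823543/46656)^N.
The square-root prefactors combine to sqrt(2π·7N) / (sqrt(2π N)·sqrt(2π·6N)) = sqrt(7 / (2π·6·N)) = sqrt(7/(12π·15n)).
Substituting N = 15n: C(105n, 15n) ~ (823543/46656)^(15n) · sqrt(7/(12π·15n)).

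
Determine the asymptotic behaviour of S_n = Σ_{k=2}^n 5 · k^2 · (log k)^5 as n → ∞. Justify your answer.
S_n ~ 5 · n^3 · (log n)^5 / 3

By integral comparison, S_n = ∫_1^n 5 · x^2 · (log x)^5 dx + O(n^2 · (log n)^5). For the integral, the leading term of ∫_1^n x^2 (log x)^5 dx is n^3/3 · (log n)^5 (by repeated integration by parts; each step lowers the log-exponent and produces a relatively O(1/log n) correction). Hence S_n ~ 5 · n^3 · (log n)^5 / 3.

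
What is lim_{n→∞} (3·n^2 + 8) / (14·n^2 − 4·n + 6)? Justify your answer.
lim = 3/14

For large n the leading n^2 terms dominate both numerator and denominator. Dividing top and bottom by n^2, every other term tends to 0, leaving 3/14.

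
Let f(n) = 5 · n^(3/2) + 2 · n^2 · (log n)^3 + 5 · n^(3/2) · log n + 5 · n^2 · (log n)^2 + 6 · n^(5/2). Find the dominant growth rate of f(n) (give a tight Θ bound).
f(n) ∈ Θ(n^(5/2))

Compare the terms by growth order. For large n, n^a · (log n)^b dominates n^a' · (log n)^b' iff a > a', or (a = a' and b > b'). Ranking the 5 terms shows the dominant one is 6 · n^(5/2). Hence f(n) ∈ Θ(n^(5/2)).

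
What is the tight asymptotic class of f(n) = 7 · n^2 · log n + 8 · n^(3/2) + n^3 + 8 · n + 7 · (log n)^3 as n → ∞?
f(n) ∈ Θ(n^3)

Compare the terms by growth order. For large n, n^a · (log n)^b dominates n^a' · (log n)^b' iff a > a', or (a = a' and b > b'). Ranking the 5 terms shows the dominant one is n^3. Hence f(n) ∈ Θ(n^3).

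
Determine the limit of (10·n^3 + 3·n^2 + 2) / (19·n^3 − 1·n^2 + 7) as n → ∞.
lim = 10/19

For large n the leading n^3 terms dominate both numerator and denominator. Dividing top and bottom by n^3, every other term tends to 0, leaving 10/19.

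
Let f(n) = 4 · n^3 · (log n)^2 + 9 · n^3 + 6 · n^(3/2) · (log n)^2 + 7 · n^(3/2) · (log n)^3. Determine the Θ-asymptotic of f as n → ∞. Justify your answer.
f(n) ∈ Θ(n^3 · (log n)^2)

Compare the terms by growth order. For large n, n^a · (log n)^b dominates n^a' · (log n)^b' iff a > a', or (a = a' and b > b'). Ranking the 4 terms shows the dominant one is 4 · n^3 · (log n)^2. Hence f(n) ∈ Θ(n^3 · (log n)^2).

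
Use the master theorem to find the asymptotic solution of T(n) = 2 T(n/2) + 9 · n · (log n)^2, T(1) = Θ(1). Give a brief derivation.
T(n) = Θ(n · (log n)^3)

Here log_2 2 = 1 and f(n) = 9 · n · (log n)^2 = Θ(n^(log_2 2) · (log n)^2). This is the extended Case 2 of the master theorem (f matches the critical exponent up to log factors), giving T(n) = Θ(n^(log_2 2) · (log n)^(2+1)) = Θ(n · (log n)^3).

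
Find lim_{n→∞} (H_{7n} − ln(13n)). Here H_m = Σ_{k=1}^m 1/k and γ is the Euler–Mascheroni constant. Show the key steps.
lim = ln(7/13) + γ

By Euler-Maclaurin, H_m = ln m + γ + O(1/m). So
  H_{7n} − ln(13n) = ln(7n) + γ − ln(13n) + O(1/n)
                       = ln(7/13) + γ + O(1/n).
Hence the limit is ln(7/13) + γ.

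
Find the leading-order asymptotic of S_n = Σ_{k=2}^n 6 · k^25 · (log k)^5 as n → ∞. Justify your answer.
S_n ~ 3 · n^26 · (log n)^5 / 13

By integral comparison, S_n = ∫_1^n 6 · x^25 · (log x)^5 dx + O(n^25 · (log n)^5). For the integral, the leading term of ∫_1^n x^25 (log x)^5 dx is n^26/26 · (log n)^5 (by repeated integration by parts; each step lowers the log-exponent and produces a relatively O(1/log n) correction). Hence S_n ~ 3 · n^26 · (log n)^5 / 13.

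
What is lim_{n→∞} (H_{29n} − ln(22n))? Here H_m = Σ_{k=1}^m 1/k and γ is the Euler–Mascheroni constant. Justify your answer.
lim = ln(29/22) + γ

By Euler-Maclaurin, H_m = ln m + γ + O(1/m). So
  H_{29n} − ln(22n) = ln(29n) + γ − ln(22n) + O(1/n)
                       = ln(29/22) + γ + O(1/n).
Hence the limit is ln(29/22) + γ.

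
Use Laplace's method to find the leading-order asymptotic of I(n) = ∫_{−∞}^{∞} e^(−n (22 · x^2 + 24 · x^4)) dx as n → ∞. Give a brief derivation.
I(n) ~ sqrt(π/(22n))

φ(x) = 22 · x^2 + 24 · x^4 has its unique global minimum at x* = 0 (since φ'(x) = 44x + 96x^3 = 0 only at x = 0 for real x with both coefficients positive, and φ → ∞ as |x| → ∞). At x* = 0, φ(0) = 0 and φ''(0) = 44. Laplace's method then gives
  I(n) ~ sqrt(2π / (n · φ''(0))) · e^(−n φ(0)) = sqrt(2π / (44n)) = sqrt(π/(22n)).
The 24 · x^4 term contributes only at subleading order (an O(1/n) relative correction).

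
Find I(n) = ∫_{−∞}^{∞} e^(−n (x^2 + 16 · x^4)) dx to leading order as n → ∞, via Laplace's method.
I(n) ~ sqrt(π/n)

φ(x) = x^2 + 16 · x^4 has its unique global minimum at x* = 0 (since φ'(x) = 2x + 64x^3 = 0 only at x = 0 for real x with both coefficients positive, and φ → ∞ as |x| → ∞). At x* = 0, φ(0) = 0 and φ''(0) = 2. Laplace's method then gives
  I(n) ~ sqrt(2π / (n · φ''(0))) · e^(−n φ(0)) = sqrt(2π / (2n)) = sqrt(π/n).
The 16 · x^4 term contributes only at subleading order (an O(1/n) relative correction).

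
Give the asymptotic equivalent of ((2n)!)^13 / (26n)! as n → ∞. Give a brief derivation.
((2n)!)^13/(26n)! ~ ((2π·2n)^(12/2) / sqrt(13)) · 13^(−13·2n)  →  0

Write N = 2n. Stirling: N! ~ sqrt(2π N)(N/e)^N and (13N)! ~ sqrt(2π·13N)·(13N/e)^(13N).
  (N!)^13/(13N)! ~ (2π N)^(13/2) (N/e)^(13N) / [sqrt(2π·13N) (13N/e)^(13N)]
     = (2π N)^(13/2) / sqrt(2π·13N) · (N/(13N))^(13N)
     = (2π N)^((13−1)/2) / sqrt(13) · 13^(−13N).
Since 13^13 > 1, the factor 13^(−13N) decays exponentially, so the ratio → 0. Substituting N = 2n gives the stated form.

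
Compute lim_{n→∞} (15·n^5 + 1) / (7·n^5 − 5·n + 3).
lim = 15/7

For large n the leading n^5 terms dominate both numerator and denominator. Dividing top and bottom by n^5, every other term tends to 0, leaving 15/7.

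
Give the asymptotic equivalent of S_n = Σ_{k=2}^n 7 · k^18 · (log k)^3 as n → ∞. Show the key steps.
S_n ~ 7 · n^19 · (log n)^3 / 19

By integral comparison, S_n = ∫_1^n 7 · x^18 · (log x)^3 dx + O(n^18 · (log n)^3). For the integral, the leading term of ∫_1^n x^18 (log x)^3 dx is n^19/19 · (log n)^3 (by repeated integration by parts; each step lowers the log-exponent and produces a relatively O(1/log n) correction). Hence S_n ~ 7 · n^19 · (log n)^3 / 19.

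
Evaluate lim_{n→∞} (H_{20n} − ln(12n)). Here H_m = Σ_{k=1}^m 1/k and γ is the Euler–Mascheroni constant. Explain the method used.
lim = ln(5/3) + γ

By Euler-Maclaurin, H_m = ln m + γ + O(1/m). So
  H_{20n} − ln(12n) = ln(20n) + γ − ln(12n) + O(1/n)
                       = ln(20/12) + γ + O(1/n).
Hence the limit is ln(20/12) + γ (= ln(5/3)).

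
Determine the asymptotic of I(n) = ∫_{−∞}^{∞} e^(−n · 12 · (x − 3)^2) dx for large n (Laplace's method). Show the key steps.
I(n) = sqrt(π/(12n))

Here φ(x) = 12 · (x − 3)^2 has its unique minimum at x* = 3 with φ(x*) = 0 and φ''(x*) = 24. Laplace's method gives
  I(n) ~ e^(−n φ(x*)) · sqrt(2π / (n · φ''(x*))) = sqrt(2π / (24n)) = sqrt(π/(12n)).
This is exact: substituting u = (x − 3)·sqrt(12n) gives I(n) = (1/sqrt(12n)) ∫_{−∞}^{∞} e^(−u^2) du = sqrt(π/(12n)).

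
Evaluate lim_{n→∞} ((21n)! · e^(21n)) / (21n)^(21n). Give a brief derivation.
lim = ∞

Stirling: (21n)! ~ sqrt(2π·21n) · (21n/e)^(21n). Hence
  (21n)! · e^(21n) / (21n)^(21n) ~ sqrt(2π·21n) = sqrt(2π·21) · sqrt(n) → ∞.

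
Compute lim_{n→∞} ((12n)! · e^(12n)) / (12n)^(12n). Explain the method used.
lim = ∞

Stirling: (12n)! ~ sqrt(2π·12n) · (12n/e)^(12n). Hence
  (12n)! · e^(12n) / (12n)^(12n) ~ sqrt(2π·12n) = sqrt(2π·12) · sqrt(n) → ∞.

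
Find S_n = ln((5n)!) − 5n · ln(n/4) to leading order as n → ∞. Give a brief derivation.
S_n ~ 5n · (ln 20 − 1) + O(ln n)

Stirling: ln((5n)!) = 5n ln(5n) − 5n + O(ln n).
  S_n = 5n ln(5n) − 5n − 5n ln(n/4) + O(ln n)
      = 5n ln(5n) − 5n ln n + 5n ln 4 − 5n + O(ln n)
      = 5n ln 5 + 5n ln 4 − 5n + O(ln n)
      = 5n (ln 20 − 1) + O(ln n).
Numerically ln(20) − 1 ≈ 1.9957.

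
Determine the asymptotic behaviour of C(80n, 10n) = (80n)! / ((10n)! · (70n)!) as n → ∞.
C(80n, 10n) ~ (16777216/823543)^(10n) · sqrt(4/(7π·10n))

Write N = 10n. Apply Stirling to each factorial:
  (8N)! ~ sqrt(2π·8N) · (8N/e)^(8N),
  N! ~ sqrt(2π N) · (N/e)^N,
  (7N)! ~ sqrt(2π·7N) · (7N/e)^(7N).
The exponential factors combine to (8N)^(8N) / (N^N · (7N)^(7N)) = 8^(8N)/7^(7N) = (8^8/7^7)^N = (16777216/823543)^N.
The square-root prefactors combine to sqrt(2π·8N) / (sqrt(2π N)·sqrt(2π·7N)) = sqrt(8 / (2π·7·N)) = sqrt(4/(7π·10n)).
Substituting N = 10n: C(80n, 10n) ~ (16777216/823543)^(10n) · sqrt(4/(7π·10n)).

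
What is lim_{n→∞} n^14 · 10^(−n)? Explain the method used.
lim = 0

Exponentials with base > 1 dominate every fixed polynomial: for any fixed c, n^c / 10^n → 0 as n → ∞ (e.g. by the ratio test, or by writing 10^n = e^(n ln 10) and noting e^(n ln 10) / n^c → ∞). Hence n^14 · 10^(−n) = n^14 / 10^n → 0.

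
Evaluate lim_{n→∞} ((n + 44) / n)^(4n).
lim = e^176

Rewrite as (1 + 44/n)^(4n). By the standard limit (1 + x/n)^n → e^x, we have (1 + 44/n)^n → e^44, and raising to the 4th power gives e^176.
More precisely, ln[(1 + 44/n)^(4n)] = 4n · ln(1 + 44/n) = 4n · (44/n + O(1/n^2)) = 176 + O(1/n) → 176.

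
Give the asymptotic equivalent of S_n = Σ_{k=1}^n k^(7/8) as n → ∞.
S_n ~ (8/15) · n^(15/8)

Integral comparison: Σ_{k=1}^n k^(7/8) = ∫_0^n x^(7/8) dx + O(n^(7/8)). The integral is n^(1 + 7/8) / (1 + 7/8) = n^((7+8)/8) / ((7+8)/8) = (8/15) · n^(15/8).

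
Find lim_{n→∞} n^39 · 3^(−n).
lim = 0

Exponentials with base > 1 dominate every fixed polynomial: for any fixed c, n^c / 3^n → 0 as n → ∞ (e.g. by the ratio test, or by writing 3^n = e^(n ln 3) and noting e^(n ln 3) / n^c → ∞). Hence n^39 · 3^(−n) = n^39 / 3^n → 0.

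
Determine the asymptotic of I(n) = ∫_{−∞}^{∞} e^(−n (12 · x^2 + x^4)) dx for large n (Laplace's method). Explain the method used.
I(n) ~ sqrt(π/(12n))

φ(x) = 12 · x^2 + x^4 has its unique global minimum at x* = 0 (since φ'(x) = 24x + 4x^3 = 0 only at x = 0 for real x with both coefficients positive, and φ → ∞ as |x| → ∞). At x* = 0, φ(0) = 0 and φ''(0) = 24. Laplace's method then gives
  I(n) ~ sqrt(2π / (n · φ''(0))) · e^(−n φ(0)) = sqrt(2π / (24n)) = sqrt(π/(12n)).
The x^4 term contributes only at subleading order (an O(1/n) relative correction).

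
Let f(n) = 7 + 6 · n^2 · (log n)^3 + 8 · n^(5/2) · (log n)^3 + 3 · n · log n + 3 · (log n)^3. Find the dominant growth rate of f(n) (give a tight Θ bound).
f(n) ∈ Θ(n^(5/2) · (log n)^3)

Compare the terms by growth order. For large n, n^a · (log n)^b dominates n^a' · (log n)^b' iff a > a', or (a = a' and b > b'). Ranking the 5 terms shows the dominant one is 8 · n^(5/2) · (log n)^3. Hence f(n) ∈ Θ(n^(5/2) · (log n)^3).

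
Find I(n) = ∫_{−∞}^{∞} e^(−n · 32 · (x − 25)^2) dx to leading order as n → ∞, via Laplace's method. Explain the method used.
I(n) = sqrt(π/(32n))

Here φ(x) = 32 · (x − 25)^2 has its unique minimum at x* = 25 with φ(x*) = 0 and φ''(x*) = 64. Laplace's method gives
  I(n) ~ e^(−n φ(x*)) · sqrt(2π / (n · φ''(x*))) = sqrt(2π / (64n)) = sqrt(π/(32n)).
This is exact: substituting u = (x − 25)·sqrt(32n) gives I(n) = (1/sqrt(32n)) ∫_{−∞}^{∞} e^(−u^2) du = sqrt(π/(32n)).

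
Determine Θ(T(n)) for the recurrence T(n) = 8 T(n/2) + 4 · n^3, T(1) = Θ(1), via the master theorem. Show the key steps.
T(n) = Θ(n^3 log n)

log_2 8 = 3, and f(n) = 4 · n^3 = Θ(n^(log_2 8)). This is Case 2 of the master theorem: T(n) = Θ(f(n) · log n) = Θ(n^3 log n).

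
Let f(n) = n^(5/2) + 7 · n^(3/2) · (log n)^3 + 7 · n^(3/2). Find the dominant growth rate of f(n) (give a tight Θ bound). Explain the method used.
f(n) ∈ Θ(n^(5/2))

Compare the terms by growth order. For large n, n^a · (log n)^b dominates n^a' · (log n)^b' iff a > a', or (a = a' and b > b'). Ranking the 3 terms shows the dominant one is n^(5/2). Hence f(n) ∈ Θ(n^(5/2)).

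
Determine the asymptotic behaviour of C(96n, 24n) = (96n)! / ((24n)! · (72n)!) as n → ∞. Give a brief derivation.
C(96n, 24n) ~ (256/27)^(24n) · sqrt(2/(3π·24n))

Write N = 24n. Apply Stirling to each factorial:
  (4N)! ~ sqrt(2π·4N) · (4N/e)^(4N),
  N! ~ sqrt(2π N) · (N/e)^N,
  (3N)! ~ sqrt(2π·3N) · (3N/e)^(3N).
The exponential factors combine to (4N)^(4N) / (N^N · (3N)^(3N)) = 4^(4N)/3^(3N) = (4^4/3^3)^N = (256/27)^N.
The square-root prefactors combine to sqrt(2π·4N) / (sqrt(2π N)·sqrt(2π·3N)) = sqrt(4 / (2π·3·N)) = sqrt(2/(3π·24n)).
Substituting N = 24n: C(96n, 24n) ~ (256/27)^(24n) · sqrt(2/(3π·24n)).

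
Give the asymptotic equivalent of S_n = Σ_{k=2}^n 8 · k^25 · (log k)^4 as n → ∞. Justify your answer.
S_n ~ 4 · n^26 · (log n)^4 / 13

By integral comparison, S_n = ∫_1^n 8 · x^25 · (log x)^4 dx + O(n^25 · (log n)^4). For the integral, the leading term of ∫_1^n x^25 (log x)^4 dx is n^26/26 · (log n)^4 (by repeated integration by parts; each step lowers the log-exponent and produces a relatively O(1/log n) correction). Hence S_n ~ 4 · n^26 · (log n)^4 / 13.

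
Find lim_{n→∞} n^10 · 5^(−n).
lim = 0

Exponentials with base > 1 dominate every fixed polynomial: for any fixed c, n^c / 5^n → 0 as n → ∞ (e.g. by the ratio test, or by writing 5^n = e^(n ln 5) and noting e^(n ln 5) / n^c → ∞). Hence n^10 · 5^(−n) = n^10 / 5^n → 0.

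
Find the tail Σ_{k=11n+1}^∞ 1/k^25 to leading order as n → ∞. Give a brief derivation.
Σ_{k>11n} 1/k^25 ~ 1/(24 · (11n)^24)

Compare to the integral: ∫_{11n}^∞ x^(−25) dx = [−x^(−24)/24]_{11n}^∞ = 1/((25−1)·(11n)^24). Euler-Maclaurin then gives
  Σ_{k>11n} 1/k^25 = ∫_{11n}^∞ dx/x^25 − 1/(2·(11n)^25) + O(1/(11n)^26).
(Equivalently this is ζ(25) − Σ_{k≤11n} 1/k^25.)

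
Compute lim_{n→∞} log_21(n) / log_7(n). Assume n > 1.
lim = ln(7) / ln(21) = log_21(7)

Change of base: log_21(n) = ln n / ln 21 and log_7(n) = ln n / ln 7. The ratio is (ln n / ln 21) · (ln 7 / ln n) = ln 7 / ln 21, a constant independent of n. So the limit is ln 7 / ln 21 = log_21(7).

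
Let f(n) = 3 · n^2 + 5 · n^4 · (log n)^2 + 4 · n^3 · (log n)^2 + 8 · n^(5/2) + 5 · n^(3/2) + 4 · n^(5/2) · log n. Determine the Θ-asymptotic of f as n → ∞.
f(n) ∈ Θ(n^4 · (log n)^2)

Compare the terms by growth order. For large n, n^a · (log n)^b dominates n^a' · (log n)^b' iff a > a', or (a = a' and b > b'). Ranking the 6 terms shows the dominant one is 5 · n^4 · (log n)^2. Hence f(n) ∈ Θ(n^4 · (log n)^2).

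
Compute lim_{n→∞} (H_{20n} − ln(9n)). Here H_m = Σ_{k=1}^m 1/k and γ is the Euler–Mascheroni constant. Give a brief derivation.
lim = ln(20/9) + γ

By Euler-Maclaurin, H_m = ln m + γ + O(1/m). So
  H_{20n} − ln(9n) = ln(20n) + γ − ln(9n) + O(1/n)
                       = ln(20/9) + γ + O(1/n).
Hence the limit is ln(20/9) + γ.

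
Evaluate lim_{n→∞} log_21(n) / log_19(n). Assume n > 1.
lim = ln(19) / ln(21) = log_21(19)

Change of base: log_21(n) = ln n / ln 21 and log_19(n) = ln n / ln 19. The ratio is (ln n / ln 21) · (ln 19 / ln n) = ln 19 / ln 21, a constant independent of n. So the limit is ln 19 / ln 21 = log_21(19).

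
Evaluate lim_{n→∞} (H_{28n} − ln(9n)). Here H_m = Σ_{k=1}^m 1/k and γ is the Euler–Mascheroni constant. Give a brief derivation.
lim = ln(28/9) + γ

By Euler-Maclaurin, H_m = ln m + γ + O(1/m). So
  H_{28n} − ln(9n) = ln(28n) + γ − ln(9n) + O(1/n)
                       = ln(28/9) + γ + O(1/n).
Hence the limit is ln(28/9) + γ.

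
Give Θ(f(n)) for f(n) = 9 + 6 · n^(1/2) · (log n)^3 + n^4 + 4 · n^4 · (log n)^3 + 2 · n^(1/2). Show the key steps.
f(n) ∈ Θ(n^4 · (log n)^3)

Compare the terms by growth order. For large n, n^a · (log n)^b dominates n^a' · (log n)^b' iff a > a', or (a = a' and b > b'). Ranking the 5 terms shows the dominant one is 4 · n^4 · (log n)^3. Hence f(n) ∈ Θ(n^4 · (log n)^3).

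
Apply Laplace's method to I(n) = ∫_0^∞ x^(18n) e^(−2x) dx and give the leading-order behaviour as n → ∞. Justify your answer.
I(n) ~ (sqrt(2π·18n) / 2) · (18n/(2e))^(18n)

Write the integrand as exp(18n ln x − 2x) and set f(x) = 18n ln x − 2x. Then f'(x) = 18n/x − 2 = 0 at x* = 18n/2, and f''(x*) = −18n/x*^2 = −2^2/(18n). Laplace's method (interior maximum) gives
  I(n) ~ e^(f(x*)) · sqrt(2π / |f''(x*)|)
        = exp(18n ln(18n/2) − 18n) · sqrt(2π · 18n / 2^2)
        = (18n/2)^(18n) e^(−18n) · sqrt(2π·18n) / 2
        = (sqrt(2π·18n) / 2) · (18n/(2e))^(18n).
This matches Γ(18n+1)/2^(18n+1) with Stirling applied to Γ.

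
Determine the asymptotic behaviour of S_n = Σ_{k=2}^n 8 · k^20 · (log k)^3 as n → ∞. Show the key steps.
S_n ~ 8 · n^21 · (log n)^3 / 21

By integral comparison, S_n = ∫_1^n 8 · x^20 · (log x)^3 dx + O(n^20 · (log n)^3). For the integral, the leading term of ∫_1^n x^20 (log x)^3 dx is n^21/21 · (log n)^3 (by repeated integration by parts; each step lowers the log-exponent and produces a relatively O(1/log n) correction). Hence S_n ~ 8 · n^21 · (log n)^3 / 21.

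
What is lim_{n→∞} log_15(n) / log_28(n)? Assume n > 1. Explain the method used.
lim = ln(28) / ln(15) = log_15(28)

Change of base: log_15(n) = ln n / ln 15 and log_28(n) = ln n / ln 28. The ratio is (ln n / ln 15) · (ln 28 / ln n) = ln 28 / ln 15, a constant independent of n. So the limit is ln 28 / ln 15 = log_15(28).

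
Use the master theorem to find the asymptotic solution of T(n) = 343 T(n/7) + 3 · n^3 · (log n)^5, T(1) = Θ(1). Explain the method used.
T(n) = Θ(n^3 · (log n)^6)

Here log_7 343 = 3 and f(n) = 3 · n^3 · (log n)^5 = Θ(n^(log_7 343) · (log n)^5). This is the extended Case 2 of the master theorem (f matches the critical exponent up to log factors), giving T(n) = Θ(n^(log_7 343) · (log n)^(5+1)) = Θ(n^3 · (log n)^6).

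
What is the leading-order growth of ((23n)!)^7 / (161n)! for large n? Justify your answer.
((23n)!)^7/(161n)! ~ ((2π·23n)^(6/2) / sqrt(7)) · 7^(−7·23n)  →  0

Write N = 23n. Stirling: N! ~ sqrt(2π N)(N/e)^N and (7N)! ~ sqrt(2π·7N)·(7N/e)^(7N).
  (N!)^7/(7N)! ~ (2π N)^(7/2) (N/e)^(7N) / [sqrt(2π·7N) (7N/e)^(7N)]
     = (2π N)^(7/2) / sqrt(2π·7N) · (N/(7N))^(7N)
     = (2π N)^((7−1)/2) / sqrt(7) · 7^(−7N).
Since 7^7 > 1, the factor 7^(−7N) decays exponentially, so the ratio → 0. Substituting N = 23n gives the stated form.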